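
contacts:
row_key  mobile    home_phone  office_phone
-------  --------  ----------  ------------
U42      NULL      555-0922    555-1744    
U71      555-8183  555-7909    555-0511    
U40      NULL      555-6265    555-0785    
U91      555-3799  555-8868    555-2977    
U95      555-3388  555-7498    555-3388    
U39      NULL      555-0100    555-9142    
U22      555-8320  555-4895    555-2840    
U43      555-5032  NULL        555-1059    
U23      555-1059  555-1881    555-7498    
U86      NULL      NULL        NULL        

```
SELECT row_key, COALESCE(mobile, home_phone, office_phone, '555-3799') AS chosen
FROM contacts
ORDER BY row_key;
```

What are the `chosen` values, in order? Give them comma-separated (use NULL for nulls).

row_key=U22: mobile=555-8320 → 555-8320
row_key=U23: mobile=555-1059 → 555-1059
row_key=U39: mobile=NULL, home_phone=555-0100 → 555-0100
row_key=U40: mobile=NULL, home_phone=555-6265 → 555-6265
row_key=U42: mobile=NULL, home_phone=555-0922 → 555-0922
row_key=U43: mobile=555-5032 → 555-5032
row_key=U71: mobile=555-8183 → 555-8183
row_key=U86: mobile=NULL, home_phone=NULL, office_phone=NULL, → literal 555-3799 → 555-3799
row_key=U91: mobile=555-3799 → 555-3799
row_key=U95: mobile=555-3388 → 555-3388

555-8320, 555-1059, 555-0100, 555-6265, 555-0922, 555-5032, 555-8183, 555-3799, 555-3799, 555-3388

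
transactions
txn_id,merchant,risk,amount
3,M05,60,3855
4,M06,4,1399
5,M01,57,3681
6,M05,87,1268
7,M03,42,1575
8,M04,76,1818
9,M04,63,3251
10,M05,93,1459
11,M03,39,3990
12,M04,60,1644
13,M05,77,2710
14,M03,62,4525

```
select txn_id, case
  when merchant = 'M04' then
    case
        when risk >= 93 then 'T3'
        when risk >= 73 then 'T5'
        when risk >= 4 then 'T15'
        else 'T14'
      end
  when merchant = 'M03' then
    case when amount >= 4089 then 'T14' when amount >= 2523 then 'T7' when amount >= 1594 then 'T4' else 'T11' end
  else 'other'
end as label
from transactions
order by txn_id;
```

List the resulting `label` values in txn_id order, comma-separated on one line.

txn_id=3: merchant='M05' → outer ELSE → other
txn_id=4: merchant='M06' → outer ELSE → other
txn_id=5: merchant='M01' → outer ELSE → other
txn_id=6: merchant='M05' → outer ELSE → other
txn_id=7: merchant='M03' → inner[ELSE] → T11
txn_id=8: merchant='M04' → inner[risk >= 73] → T5
txn_id=9: merchant='M04' → inner[risk >= 4] → T15
txn_id=10: merchant='M05' → outer ELSE → other
txn_id=11: merchant='M03' → inner[amount >= 2523] → T7
txn_id=12: merchant='M04' → inner[risk >= 4] → T15
txn_id=13: merchant='M05' → outer ELSE → other
txn_id=14: merchant='M03' → inner[amount >= 4089] → T14

other, other, other, other, T11, T5, T15, other, T7, T15, other, T14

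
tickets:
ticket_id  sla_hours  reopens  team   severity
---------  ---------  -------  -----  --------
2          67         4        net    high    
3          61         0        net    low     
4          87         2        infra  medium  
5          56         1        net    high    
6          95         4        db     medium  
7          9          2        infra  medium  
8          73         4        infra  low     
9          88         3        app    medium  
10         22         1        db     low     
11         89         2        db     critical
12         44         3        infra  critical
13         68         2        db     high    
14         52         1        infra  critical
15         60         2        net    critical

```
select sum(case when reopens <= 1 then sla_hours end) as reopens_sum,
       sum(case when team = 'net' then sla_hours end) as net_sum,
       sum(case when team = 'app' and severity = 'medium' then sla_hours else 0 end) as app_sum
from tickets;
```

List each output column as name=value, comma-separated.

[reopens_sum: reopens <= 1]
ticket_id=2: ✗
ticket_id=3: ✓ → 61
ticket_id=4: ✗
ticket_id=5: ✓ → 56
ticket_id=6: ✗
ticket_id=7: ✗
ticket_id=8: ✗
ticket_id=9: ✗
ticket_id=10: ✓ → 22
ticket_id=11: ✗
ticket_id=12: ✗
ticket_id=13: ✗
ticket_id=14: ✓ → 52
ticket_id=15: ✗
reopens_sum = 61 + 56 + 22 + 52 = 191
—
[net_sum: team = 'net']
ticket_id=2: ✓ → 67
ticket_id=3: ✓ → 61
ticket_id=4: ✗
ticket_id=5: ✓ → 56
ticket_id=6: ✗
ticket_id=7: ✗
ticket_id=8: ✗
ticket_id=9: ✗
ticket_id=10: ✗
ticket_id=11: ✗
ticket_id=12: ✗
ticket_id=13: ✗
ticket_id=14: ✗
ticket_id=15: ✓ → 60
net_sum = 67 + 61 + 56 + 60 = 244
—
[app_sum: team = 'app' and severity = 'medium']
ticket_id=2: ✗
ticket_id=3: ✗
ticket_id=4: ✗
ticket_id=5: ✗
ticket_id=6: ✗
ticket_id=7: ✗
ticket_id=8: ✗
ticket_id=9: ✓ → 88
ticket_id=10: ✗
ticket_id=11: ✗
ticket_id=12: ✗
ticket_id=13: ✗
ticket_id=14: ✗
ticket_id=15: ✗
app_sum = 88

reopens_sum=191, net_sum=244, app_sum=88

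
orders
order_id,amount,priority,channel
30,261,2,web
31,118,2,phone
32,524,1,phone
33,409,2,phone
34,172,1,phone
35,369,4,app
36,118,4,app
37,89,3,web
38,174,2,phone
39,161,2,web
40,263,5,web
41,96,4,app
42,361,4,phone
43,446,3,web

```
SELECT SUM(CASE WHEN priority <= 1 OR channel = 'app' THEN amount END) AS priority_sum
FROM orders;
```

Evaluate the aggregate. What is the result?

1279

order_id=30: ✗
order_id=31: ✗
order_id=32: ✓ → 524
order_id=33: ✗
order_id=34: ✓ → 172
order_id=35: ✓ → 369
order_id=36: ✓ → 118
order_id=37: ✗
order_id=38: ✗
order_id=39: ✗
order_id=40: ✗
order_id=41: ✓ → 96
order_id=42: ✗
order_id=43: ✗
priority_sum = 524 + 172 + 369 + 118 + 96 = 1279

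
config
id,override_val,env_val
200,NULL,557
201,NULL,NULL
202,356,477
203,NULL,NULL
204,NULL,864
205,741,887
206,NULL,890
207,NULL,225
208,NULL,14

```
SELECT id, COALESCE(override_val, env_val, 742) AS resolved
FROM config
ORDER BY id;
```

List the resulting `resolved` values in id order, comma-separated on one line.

id=200: override_val=NULL, env_val=557 → 557
id=201: override_val=NULL, env_val=NULL, → literal 742 → 742
id=202: override_val=356 → 356
id=203: override_val=NULL, env_val=NULL, → literal 742 → 742
id=204: override_val=NULL, env_val=864 → 864
id=205: override_val=741 → 741
id=206: override_val=NULL, env_val=890 → 890
id=207: override_val=NULL, env_val=225 → 225
id=208: override_val=NULL, env_val=14 → 14

557, 742, 356, 742, 864, 741, 890, 225, 14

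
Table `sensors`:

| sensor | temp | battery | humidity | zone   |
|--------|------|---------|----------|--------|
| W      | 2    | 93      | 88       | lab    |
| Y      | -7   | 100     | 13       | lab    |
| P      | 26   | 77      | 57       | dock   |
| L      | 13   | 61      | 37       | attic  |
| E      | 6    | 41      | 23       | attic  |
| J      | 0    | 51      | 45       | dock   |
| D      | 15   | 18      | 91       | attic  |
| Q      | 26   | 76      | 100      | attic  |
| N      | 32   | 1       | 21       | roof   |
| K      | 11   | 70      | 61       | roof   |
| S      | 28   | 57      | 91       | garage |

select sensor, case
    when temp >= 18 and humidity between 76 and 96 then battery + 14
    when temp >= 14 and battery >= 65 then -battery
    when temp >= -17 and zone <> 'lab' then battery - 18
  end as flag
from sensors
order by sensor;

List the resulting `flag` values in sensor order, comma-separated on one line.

sensor=D: temp >= -17 and zone <> 'lab' → 0
sensor=E: temp >= -17 and zone <> 'lab' → 23
sensor=J: temp >= -17 and zone <> 'lab' → 33
sensor=K: temp >= -17 and zone <> 'lab' → 52
sensor=L: temp >= -17 and zone <> 'lab' → 43
sensor=N: temp >= -17 and zone <> 'lab' → -17
sensor=P: temp >= 14 and battery >= 65 → -77
sensor=Q: temp >= 14 and battery >= 65 → -76
sensor=S: temp >= 18 and humidity between 76 and 96 → 71
sensor=W: (no match → NULL) → NULL
sensor=Y: (no match → NULL) → NULL

0, 23, 33, 52, 43, -17, -77, -76, 71, NULL, NULL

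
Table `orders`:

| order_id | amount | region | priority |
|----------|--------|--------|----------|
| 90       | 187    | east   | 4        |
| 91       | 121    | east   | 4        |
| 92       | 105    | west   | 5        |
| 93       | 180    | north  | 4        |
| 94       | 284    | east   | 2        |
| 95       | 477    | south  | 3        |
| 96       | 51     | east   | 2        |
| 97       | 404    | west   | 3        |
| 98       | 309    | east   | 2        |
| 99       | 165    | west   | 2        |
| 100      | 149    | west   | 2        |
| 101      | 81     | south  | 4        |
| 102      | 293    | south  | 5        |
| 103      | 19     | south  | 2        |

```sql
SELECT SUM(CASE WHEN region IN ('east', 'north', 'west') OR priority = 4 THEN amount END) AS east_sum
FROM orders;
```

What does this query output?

2036

order_id=90: ✓ → 187
order_id=91: ✓ → 121
order_id=92: ✓ → 105
order_id=93: ✓ → 180
order_id=94: ✓ → 284
order_id=95: ✗
order_id=96: ✓ → 51
order_id=97: ✓ → 404
order_id=98: ✓ → 309
order_id=99: ✓ → 165
order_id=100: ✓ → 149
order_id=101: ✓ → 81
order_id=102: ✗
order_id=103: ✗
east_sum = 187 + 121 + 105 + 180 + 284 + 51 + 404 + 309 + 165 + 149 + 81 = 2036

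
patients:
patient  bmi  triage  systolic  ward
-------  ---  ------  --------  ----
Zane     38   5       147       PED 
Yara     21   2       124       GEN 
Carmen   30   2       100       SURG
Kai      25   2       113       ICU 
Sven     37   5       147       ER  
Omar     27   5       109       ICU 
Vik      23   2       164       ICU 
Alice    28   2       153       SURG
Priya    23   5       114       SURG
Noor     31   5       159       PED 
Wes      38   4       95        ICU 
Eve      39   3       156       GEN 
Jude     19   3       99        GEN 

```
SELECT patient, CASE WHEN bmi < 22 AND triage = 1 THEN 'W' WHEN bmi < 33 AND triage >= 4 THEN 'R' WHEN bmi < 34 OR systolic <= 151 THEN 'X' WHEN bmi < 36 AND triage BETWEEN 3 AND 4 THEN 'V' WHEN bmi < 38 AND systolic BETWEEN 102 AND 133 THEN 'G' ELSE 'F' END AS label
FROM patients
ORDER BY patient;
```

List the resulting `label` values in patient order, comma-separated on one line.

X, X, F, X, X, R, R, R, X, X, X, X, X

patient=Alice: bmi < 34 OR systolic <= 151 → X
patient=Carmen: bmi < 34 OR systolic <= 151 → X
patient=Eve: ELSE → F
patient=Jude: bmi < 34 OR systolic <= 151 → X
patient=Kai: bmi < 34 OR systolic <= 151 → X
patient=Noor: bmi < 33 AND triage >= 4 → R
patient=Omar: bmi < 33 AND triage >= 4 → R
patient=Priya: bmi < 33 AND triage >= 4 → R
patient=Sven: bmi < 34 OR systolic <= 151 → X
patient=Vik: bmi < 34 OR systolic <= 151 → X
patient=Wes: bmi < 34 OR systolic <= 151 → X
patient=Yara: bmi < 34 OR systolic <= 151 → X
patient=Zane: bmi < 34 OR systolic <= 151 → X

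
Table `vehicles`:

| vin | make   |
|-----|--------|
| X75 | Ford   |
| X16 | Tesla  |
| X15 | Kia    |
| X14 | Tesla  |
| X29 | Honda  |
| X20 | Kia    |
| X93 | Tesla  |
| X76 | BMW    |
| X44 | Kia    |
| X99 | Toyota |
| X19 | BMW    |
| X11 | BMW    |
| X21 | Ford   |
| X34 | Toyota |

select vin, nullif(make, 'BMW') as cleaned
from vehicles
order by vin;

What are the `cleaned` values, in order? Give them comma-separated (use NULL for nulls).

vin=X11: make=BMW vs BMW: equal → NULL
vin=X14: make=Tesla vs BMW: differ → Tesla
vin=X15: make=Kia vs BMW: differ → Kia
vin=X16: make=Tesla vs BMW: differ → Tesla
vin=X19: make=BMW vs BMW: equal → NULL
vin=X20: make=Kia vs BMW: differ → Kia
vin=X21: make=Ford vs BMW: differ → Ford
vin=X29: make=Honda vs BMW: differ → Honda
vin=X34: make=Toyota vs BMW: differ → Toyota
vin=X44: make=Kia vs BMW: differ → Kia
vin=X75: make=Ford vs BMW: differ → Ford
vin=X76: make=BMW vs BMW: equal → NULL
vin=X93: make=Tesla vs BMW: differ → Tesla
vin=X99: make=Toyota vs BMW: differ → Toyota

NULL, Tesla, Kia, Tesla, NULL, Kia, Ford, Honda, Toyota, Kia, Ford, NULL, Tesla, Toyota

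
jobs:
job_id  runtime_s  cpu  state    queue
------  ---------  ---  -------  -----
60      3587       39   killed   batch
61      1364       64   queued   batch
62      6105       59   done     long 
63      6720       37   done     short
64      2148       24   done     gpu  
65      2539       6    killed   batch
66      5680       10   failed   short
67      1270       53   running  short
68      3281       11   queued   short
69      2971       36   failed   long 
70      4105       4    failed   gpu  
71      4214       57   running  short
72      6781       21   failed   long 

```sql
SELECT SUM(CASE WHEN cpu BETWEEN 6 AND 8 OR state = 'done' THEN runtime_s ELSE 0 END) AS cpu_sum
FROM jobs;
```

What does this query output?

job_id=60: ✗
job_id=61: ✗
job_id=62: ✓ → 6105
job_id=63: ✓ → 6720
job_id=64: ✓ → 2148
job_id=65: ✓ → 2539
job_id=66: ✗
job_id=67: ✗
job_id=68: ✗
job_id=69: ✗
job_id=70: ✗
job_id=71: ✗
job_id=72: ✗
cpu_sum = 6105 + 6720 + 2148 + 2539 = 17512

17512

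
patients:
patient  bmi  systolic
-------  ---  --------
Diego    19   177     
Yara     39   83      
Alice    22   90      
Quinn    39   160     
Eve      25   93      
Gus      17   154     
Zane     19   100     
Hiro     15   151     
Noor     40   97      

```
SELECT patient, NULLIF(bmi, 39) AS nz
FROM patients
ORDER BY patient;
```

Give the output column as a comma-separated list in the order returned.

22, 19, 25, 17, 15, 40, NULL, NULL, 19

patient=Alice: bmi=22 vs 39: differ → 22
patient=Diego: bmi=19 vs 39: differ → 19
patient=Eve: bmi=25 vs 39: differ → 25
patient=Gus: bmi=17 vs 39: differ → 17
patient=Hiro: bmi=15 vs 39: differ → 15
patient=Noor: bmi=40 vs 39: differ → 40
patient=Quinn: bmi=39 vs 39: equal → NULL
patient=Yara: bmi=39 vs 39: equal → NULL
patient=Zane: bmi=19 vs 39: differ → 19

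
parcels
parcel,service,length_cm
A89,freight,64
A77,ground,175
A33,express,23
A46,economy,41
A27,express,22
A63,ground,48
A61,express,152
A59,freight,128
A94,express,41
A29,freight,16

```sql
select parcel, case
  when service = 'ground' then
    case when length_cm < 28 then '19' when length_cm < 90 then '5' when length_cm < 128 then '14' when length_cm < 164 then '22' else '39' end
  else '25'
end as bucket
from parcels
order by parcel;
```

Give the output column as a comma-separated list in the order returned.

parcel=A27: service='express' → outer ELSE → 25
parcel=A29: service='freight' → outer ELSE → 25
parcel=A33: service='express' → outer ELSE → 25
parcel=A46: service='economy' → outer ELSE → 25
parcel=A59: service='freight' → outer ELSE → 25
parcel=A61: service='express' → outer ELSE → 25
parcel=A63: service='ground' → inner[length_cm < 90] → 5
parcel=A77: service='ground' → inner[ELSE] → 39
parcel=A89: service='freight' → outer ELSE → 25
parcel=A94: service='express' → outer ELSE → 25

25, 25, 25, 25, 25, 25, 5, 39, 25, 25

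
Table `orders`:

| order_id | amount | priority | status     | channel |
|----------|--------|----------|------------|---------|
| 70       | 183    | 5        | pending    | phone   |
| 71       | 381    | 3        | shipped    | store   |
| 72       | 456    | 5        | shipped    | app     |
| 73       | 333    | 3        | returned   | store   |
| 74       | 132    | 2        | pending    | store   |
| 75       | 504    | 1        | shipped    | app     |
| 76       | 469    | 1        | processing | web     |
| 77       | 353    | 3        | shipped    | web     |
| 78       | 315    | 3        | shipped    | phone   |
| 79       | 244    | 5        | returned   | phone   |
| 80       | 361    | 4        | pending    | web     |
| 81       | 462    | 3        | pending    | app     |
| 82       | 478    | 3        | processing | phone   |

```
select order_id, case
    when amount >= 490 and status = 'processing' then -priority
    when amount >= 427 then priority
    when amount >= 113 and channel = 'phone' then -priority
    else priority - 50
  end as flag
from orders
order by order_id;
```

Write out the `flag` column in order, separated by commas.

order_id=70: amount >= 113 and channel = 'phone' → -5
order_id=71: ELSE → -47
order_id=72: amount >= 427 → 5
order_id=73: ELSE → -47
order_id=74: ELSE → -48
order_id=75: amount >= 427 → 1
order_id=76: amount >= 427 → 1
order_id=77: ELSE → -47
order_id=78: amount >= 113 and channel = 'phone' → -3
order_id=79: amount >= 113 and channel = 'phone' → -5
order_id=80: ELSE → -46
order_id=81: amount >= 427 → 3
order_id=82: amount >= 427 → 3

-5, -47, 5, -47, -48, 1, 1, -47, -3, -5, -46, 3, 3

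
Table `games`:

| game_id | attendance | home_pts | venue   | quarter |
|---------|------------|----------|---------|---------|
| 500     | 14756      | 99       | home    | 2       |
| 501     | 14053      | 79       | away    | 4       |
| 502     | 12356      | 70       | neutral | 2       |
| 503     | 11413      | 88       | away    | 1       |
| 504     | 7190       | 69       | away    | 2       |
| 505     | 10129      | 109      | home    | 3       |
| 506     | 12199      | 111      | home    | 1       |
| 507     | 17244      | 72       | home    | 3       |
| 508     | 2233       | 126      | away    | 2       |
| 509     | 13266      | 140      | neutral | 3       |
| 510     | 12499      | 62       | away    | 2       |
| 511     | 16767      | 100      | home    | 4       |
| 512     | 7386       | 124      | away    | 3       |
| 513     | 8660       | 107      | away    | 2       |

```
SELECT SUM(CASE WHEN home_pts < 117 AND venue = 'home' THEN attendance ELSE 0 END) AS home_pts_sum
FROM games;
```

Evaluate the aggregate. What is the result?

game_id=500: ✓ → 14756
game_id=501: ✗
game_id=502: ✗
game_id=503: ✗
game_id=504: ✗
game_id=505: ✓ → 10129
game_id=506: ✓ → 12199
game_id=507: ✓ → 17244
game_id=508: ✗
game_id=509: ✗
game_id=510: ✗
game_id=511: ✓ → 16767
game_id=512: ✗
game_id=513: ✗
home_pts_sum = 14756 + 10129 + 12199 + 17244 + 16767 = 71095

71095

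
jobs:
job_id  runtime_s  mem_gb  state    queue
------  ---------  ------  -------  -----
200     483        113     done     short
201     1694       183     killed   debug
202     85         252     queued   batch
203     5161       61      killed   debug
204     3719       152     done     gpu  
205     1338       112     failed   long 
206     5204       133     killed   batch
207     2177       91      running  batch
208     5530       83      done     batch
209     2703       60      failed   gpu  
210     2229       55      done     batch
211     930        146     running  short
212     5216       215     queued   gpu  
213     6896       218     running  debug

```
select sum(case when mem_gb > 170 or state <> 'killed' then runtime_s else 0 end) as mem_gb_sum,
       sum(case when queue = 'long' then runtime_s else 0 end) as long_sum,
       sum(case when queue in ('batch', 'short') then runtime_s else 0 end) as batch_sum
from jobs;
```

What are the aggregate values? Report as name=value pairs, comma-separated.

[mem_gb_sum: mem_gb > 170 or state <> 'killed']
job_id=200: ✓ → 483
job_id=201: ✓ → 1694
job_id=202: ✓ → 85
job_id=203: ✗
job_id=204: ✓ → 3719
job_id=205: ✓ → 1338
job_id=206: ✗
job_id=207: ✓ → 2177
job_id=208: ✓ → 5530
job_id=209: ✓ → 2703
job_id=210: ✓ → 2229
job_id=211: ✓ → 930
job_id=212: ✓ → 5216
job_id=213: ✓ → 6896
mem_gb_sum = 483 + 1694 + 85 + 3719 + 1338 + 2177 + 5530 + 2703 + 2229 + 930 + 5216 + 6896 = 33000
—
[long_sum: queue = 'long']
job_id=200: ✗
job_id=201: ✗
job_id=202: ✗
job_id=203: ✗
job_id=204: ✗
job_id=205: ✓ → 1338
job_id=206: ✗
job_id=207: ✗
job_id=208: ✗
job_id=209: ✗
job_id=210: ✗
job_id=211: ✗
job_id=212: ✗
job_id=213: ✗
long_sum = 1338
—
[batch_sum: queue in ('batch', 'short')]
job_id=200: ✓ → 483
job_id=201: ✗
job_id=202: ✓ → 85
job_id=203: ✗
job_id=204: ✗
job_id=205: ✗
job_id=206: ✓ → 5204
job_id=207: ✓ → 2177
job_id=208: ✓ → 5530
job_id=209: ✗
job_id=210: ✓ → 2229
job_id=211: ✓ → 930
job_id=212: ✗
job_id=213: ✗
batch_sum = 483 + 85 + 5204 + 2177 + 5530 + 2229 + 930 = 16638

mem_gb_sum=33000, long_sum=1338, batch_sum=16638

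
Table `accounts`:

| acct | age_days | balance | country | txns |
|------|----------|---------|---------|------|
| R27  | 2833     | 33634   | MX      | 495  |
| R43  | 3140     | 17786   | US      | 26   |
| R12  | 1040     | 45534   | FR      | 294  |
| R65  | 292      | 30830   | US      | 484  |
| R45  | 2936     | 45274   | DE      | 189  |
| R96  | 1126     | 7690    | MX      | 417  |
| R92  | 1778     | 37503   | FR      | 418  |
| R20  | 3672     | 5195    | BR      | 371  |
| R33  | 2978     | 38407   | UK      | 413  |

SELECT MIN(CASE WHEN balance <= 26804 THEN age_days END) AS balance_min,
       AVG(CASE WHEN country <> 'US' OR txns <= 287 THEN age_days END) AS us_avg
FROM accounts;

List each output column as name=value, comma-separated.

balance_min=1126, us_avg=2437.875

[balance_min: balance <= 26804]
acct=R27: ✗
acct=R43: ✓ → 3140
acct=R12: ✗
acct=R65: ✗
acct=R45: ✗
acct=R96: ✓ → 1126
acct=R92: ✗
acct=R20: ✓ → 3672
acct=R33: ✗
balance_min = MIN(3140, 1126, 3672) = 1126
—
[us_avg: country <> 'US' OR txns <= 287]
acct=R27: ✓ → 2833
acct=R43: ✓ → 3140
acct=R12: ✓ → 1040
acct=R65: ✗
acct=R45: ✓ → 2936
acct=R96: ✓ → 1126
acct=R92: ✓ → 1778
acct=R20: ✓ → 3672
acct=R33: ✓ → 2978
us_avg = (2833 + 3140 + 1040 + 2936 + 1126 + 1778 + 3672 + 2978) / 8 = 2437.875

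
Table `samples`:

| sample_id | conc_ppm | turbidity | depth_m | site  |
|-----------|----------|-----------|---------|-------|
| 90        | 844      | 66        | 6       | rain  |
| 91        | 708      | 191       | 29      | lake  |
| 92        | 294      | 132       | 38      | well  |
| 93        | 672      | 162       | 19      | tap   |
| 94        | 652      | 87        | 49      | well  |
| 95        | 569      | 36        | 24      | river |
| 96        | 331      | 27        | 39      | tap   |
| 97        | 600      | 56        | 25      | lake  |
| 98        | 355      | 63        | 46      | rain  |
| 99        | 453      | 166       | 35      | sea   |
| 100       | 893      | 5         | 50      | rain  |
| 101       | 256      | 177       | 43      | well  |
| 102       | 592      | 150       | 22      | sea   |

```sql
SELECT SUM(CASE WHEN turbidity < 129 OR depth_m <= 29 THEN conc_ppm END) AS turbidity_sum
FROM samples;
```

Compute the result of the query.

sample_id=90: ✓ → 844
sample_id=91: ✓ → 708
sample_id=92: ✗
sample_id=93: ✓ → 672
sample_id=94: ✓ → 652
sample_id=95: ✓ → 569
sample_id=96: ✓ → 331
sample_id=97: ✓ → 600
sample_id=98: ✓ → 355
sample_id=99: ✗
sample_id=100: ✓ → 893
sample_id=101: ✗
sample_id=102: ✓ → 592
turbidity_sum = 844 + 708 + 672 + 652 + 569 + 331 + 600 + 355 + 893 + 592 = 6216

6216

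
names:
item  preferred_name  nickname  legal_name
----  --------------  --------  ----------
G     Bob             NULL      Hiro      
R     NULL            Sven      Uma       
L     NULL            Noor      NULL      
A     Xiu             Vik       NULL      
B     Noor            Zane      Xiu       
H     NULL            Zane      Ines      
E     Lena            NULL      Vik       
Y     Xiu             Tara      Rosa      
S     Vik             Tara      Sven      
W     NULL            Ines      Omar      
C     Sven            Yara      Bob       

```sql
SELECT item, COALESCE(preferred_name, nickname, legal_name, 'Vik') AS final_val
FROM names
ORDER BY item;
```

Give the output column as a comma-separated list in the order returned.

item=A: preferred_name=Xiu → Xiu
item=B: preferred_name=Noor → Noor
item=C: preferred_name=Sven → Sven
item=E: preferred_name=Lena → Lena
item=G: preferred_name=Bob → Bob
item=H: preferred_name=NULL, nickname=Zane → Zane
item=L: preferred_name=NULL, nickname=Noor → Noor
item=R: preferred_name=NULL, nickname=Sven → Sven
item=S: preferred_name=Vik → Vik
item=W: preferred_name=NULL, nickname=Ines → Ines
item=Y: preferred_name=Xiu → Xiu

Xiu, Noor, Sven, Lena, Bob, Zane, Noor, Sven, Vik, Ines, Xiu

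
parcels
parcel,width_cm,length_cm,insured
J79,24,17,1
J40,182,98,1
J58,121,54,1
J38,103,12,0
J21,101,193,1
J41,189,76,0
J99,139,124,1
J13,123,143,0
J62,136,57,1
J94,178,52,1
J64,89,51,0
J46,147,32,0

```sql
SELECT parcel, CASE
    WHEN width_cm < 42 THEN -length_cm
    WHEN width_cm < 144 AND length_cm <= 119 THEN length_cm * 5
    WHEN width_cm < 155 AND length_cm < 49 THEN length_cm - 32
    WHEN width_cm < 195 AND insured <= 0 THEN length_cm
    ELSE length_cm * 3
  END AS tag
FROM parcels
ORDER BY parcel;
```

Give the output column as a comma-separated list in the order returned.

parcel=J13: width_cm < 195 AND insured <= 0 → 143
parcel=J21: ELSE → 579
parcel=J38: width_cm < 144 AND length_cm <= 119 → 60
parcel=J40: ELSE → 294
parcel=J41: width_cm < 195 AND insured <= 0 → 76
parcel=J46: width_cm < 155 AND length_cm < 49 → 0
parcel=J58: width_cm < 144 AND length_cm <= 119 → 270
parcel=J62: width_cm < 144 AND length_cm <= 119 → 285
parcel=J64: width_cm < 144 AND length_cm <= 119 → 255
parcel=J79: width_cm < 42 → -17
parcel=J94: ELSE → 156
parcel=J99: ELSE → 372

143, 579, 60, 294, 76, 0, 270, 285, 255, -17, 156, 372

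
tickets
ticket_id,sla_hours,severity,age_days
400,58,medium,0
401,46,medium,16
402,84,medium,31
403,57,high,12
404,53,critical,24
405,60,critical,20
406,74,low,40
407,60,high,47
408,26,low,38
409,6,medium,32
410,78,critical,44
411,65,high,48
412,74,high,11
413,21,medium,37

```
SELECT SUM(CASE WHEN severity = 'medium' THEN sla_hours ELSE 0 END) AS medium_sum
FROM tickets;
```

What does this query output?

215

ticket_id=400: ✓ → 58
ticket_id=401: ✓ → 46
ticket_id=402: ✓ → 84
ticket_id=403: ✗
ticket_id=404: ✗
ticket_id=405: ✗
ticket_id=406: ✗
ticket_id=407: ✗
ticket_id=408: ✗
ticket_id=409: ✓ → 6
ticket_id=410: ✗
ticket_id=411: ✗
ticket_id=412: ✗
ticket_id=413: ✓ → 21
medium_sum = 58 + 46 + 84 + 6 + 21 = 215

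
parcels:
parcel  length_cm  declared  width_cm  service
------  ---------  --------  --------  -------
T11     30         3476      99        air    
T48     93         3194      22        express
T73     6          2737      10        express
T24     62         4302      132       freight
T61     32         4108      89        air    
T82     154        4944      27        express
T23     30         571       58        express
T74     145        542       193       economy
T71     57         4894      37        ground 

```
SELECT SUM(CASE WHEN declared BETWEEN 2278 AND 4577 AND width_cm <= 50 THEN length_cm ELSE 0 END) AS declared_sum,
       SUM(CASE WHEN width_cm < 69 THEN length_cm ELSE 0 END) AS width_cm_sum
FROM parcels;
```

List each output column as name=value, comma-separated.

[declared_sum: declared BETWEEN 2278 AND 4577 AND width_cm <= 50]
parcel=T11: ✗
parcel=T48: ✓ → 93
parcel=T73: ✓ → 6
parcel=T24: ✗
parcel=T61: ✗
parcel=T82: ✗
parcel=T23: ✗
parcel=T74: ✗
parcel=T71: ✗
declared_sum = 93 + 6 = 99
—
[width_cm_sum: width_cm < 69]
parcel=T11: ✗
parcel=T48: ✓ → 93
parcel=T73: ✓ → 6
parcel=T24: ✗
parcel=T61: ✗
parcel=T82: ✓ → 154
parcel=T23: ✓ → 30
parcel=T74: ✗
parcel=T71: ✓ → 57
width_cm_sum = 93 + 6 + 154 + 30 + 57 = 340

declared_sum=99, width_cm_sum=340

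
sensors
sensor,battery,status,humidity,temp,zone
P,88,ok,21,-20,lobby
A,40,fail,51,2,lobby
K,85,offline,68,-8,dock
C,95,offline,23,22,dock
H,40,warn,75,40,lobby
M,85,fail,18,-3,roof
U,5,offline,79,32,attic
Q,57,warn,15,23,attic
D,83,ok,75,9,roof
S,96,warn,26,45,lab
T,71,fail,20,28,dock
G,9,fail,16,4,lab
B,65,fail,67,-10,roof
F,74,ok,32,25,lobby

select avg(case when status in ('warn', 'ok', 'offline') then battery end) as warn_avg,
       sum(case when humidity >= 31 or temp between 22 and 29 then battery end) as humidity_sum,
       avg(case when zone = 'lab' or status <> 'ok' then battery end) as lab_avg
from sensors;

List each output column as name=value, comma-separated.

warn_avg=69.2222222222, humidity_sum=615, lab_avg=58.9090909091

[warn_avg: status in ('warn', 'ok', 'offline')]
sensor=P: ✓ → 88
sensor=A: ✗
sensor=K: ✓ → 85
sensor=C: ✓ → 95
sensor=H: ✓ → 40
sensor=M: ✗
sensor=U: ✓ → 5
sensor=Q: ✓ → 57
sensor=D: ✓ → 83
sensor=S: ✓ → 96
sensor=T: ✗
sensor=G: ✗
sensor=B: ✗
sensor=F: ✓ → 74
warn_avg = (88 + 85 + 95 + 40 + 5 + 57 + 83 + 96 + 74) / 9 = 69.2222222222
—
[humidity_sum: humidity >= 31 or temp between 22 and 29]
sensor=P: ✗
sensor=A: ✓ → 40
sensor=K: ✓ → 85
sensor=C: ✓ → 95
sensor=H: ✓ → 40
sensor=M: ✗
sensor=U: ✓ → 5
sensor=Q: ✓ → 57
sensor=D: ✓ → 83
sensor=S: ✗
sensor=T: ✓ → 71
sensor=G: ✗
sensor=B: ✓ → 65
sensor=F: ✓ → 74
humidity_sum = 40 + 85 + 95 + 40 + 5 + 57 + 83 + 71 + 65 + 74 = 615
—
[lab_avg: zone = 'lab' or status <> 'ok']
sensor=P: ✗
sensor=A: ✓ → 40
sensor=K: ✓ → 85
sensor=C: ✓ → 95
sensor=H: ✓ → 40
sensor=M: ✓ → 85
sensor=U: ✓ → 5
sensor=Q: ✓ → 57
sensor=D: ✗
sensor=S: ✓ → 96
sensor=T: ✓ → 71
sensor=G: ✓ → 9
sensor=B: ✓ → 65
sensor=F: ✗
lab_avg = (40 + 85 + 95 + 40 + 85 + 5 + 57 + 96 + 71 + 9 + 65) / 11 = 58.9090909091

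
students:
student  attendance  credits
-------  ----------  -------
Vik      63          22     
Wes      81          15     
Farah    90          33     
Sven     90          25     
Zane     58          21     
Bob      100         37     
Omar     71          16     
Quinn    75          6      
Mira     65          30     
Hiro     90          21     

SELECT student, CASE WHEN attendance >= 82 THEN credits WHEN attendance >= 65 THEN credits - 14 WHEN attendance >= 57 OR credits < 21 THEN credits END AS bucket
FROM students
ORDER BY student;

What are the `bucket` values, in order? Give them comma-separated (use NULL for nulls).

37, 33, 21, 16, 2, -8, 25, 22, 1, 21

student=Bob: attendance >= 82 → 37
student=Farah: attendance >= 82 → 33
student=Hiro: attendance >= 82 → 21
student=Mira: attendance >= 65 → 16
student=Omar: attendance >= 65 → 2
student=Quinn: attendance >= 65 → -8
student=Sven: attendance >= 82 → 25
student=Vik: attendance >= 57 OR credits < 21 → 22
student=Wes: attendance >= 65 → 1
student=Zane: attendance >= 57 OR credits < 21 → 21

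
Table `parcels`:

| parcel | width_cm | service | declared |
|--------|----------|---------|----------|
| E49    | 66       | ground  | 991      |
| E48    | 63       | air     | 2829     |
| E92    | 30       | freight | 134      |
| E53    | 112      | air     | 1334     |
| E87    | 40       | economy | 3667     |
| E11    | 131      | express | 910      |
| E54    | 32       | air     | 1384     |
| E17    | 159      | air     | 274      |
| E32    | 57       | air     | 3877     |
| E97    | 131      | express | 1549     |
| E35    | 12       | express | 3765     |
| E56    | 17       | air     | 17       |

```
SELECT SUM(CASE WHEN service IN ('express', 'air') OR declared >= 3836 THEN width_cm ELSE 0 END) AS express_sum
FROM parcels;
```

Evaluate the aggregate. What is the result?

parcel=E49: ✗
parcel=E48: ✓ → 63
parcel=E92: ✗
parcel=E53: ✓ → 112
parcel=E87: ✗
parcel=E11: ✓ → 131
parcel=E54: ✓ → 32
parcel=E17: ✓ → 159
parcel=E32: ✓ → 57
parcel=E97: ✓ → 131
parcel=E35: ✓ → 12
parcel=E56: ✓ → 17
express_sum = 63 + 112 + 131 + 32 + 159 + 57 + 131 + 12 + 17 = 714

714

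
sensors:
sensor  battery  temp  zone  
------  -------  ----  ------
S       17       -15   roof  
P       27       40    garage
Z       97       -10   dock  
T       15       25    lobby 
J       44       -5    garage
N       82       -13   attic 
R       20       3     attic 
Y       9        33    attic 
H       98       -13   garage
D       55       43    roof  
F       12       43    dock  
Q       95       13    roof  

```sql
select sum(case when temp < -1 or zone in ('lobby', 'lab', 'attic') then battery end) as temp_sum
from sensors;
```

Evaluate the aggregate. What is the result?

sensor=S: ✓ → 17
sensor=P: ✗
sensor=Z: ✓ → 97
sensor=T: ✓ → 15
sensor=J: ✓ → 44
sensor=N: ✓ → 82
sensor=R: ✓ → 20
sensor=Y: ✓ → 9
sensor=H: ✓ → 98
sensor=D: ✗
sensor=F: ✗
sensor=Q: ✗
temp_sum = 17 + 97 + 15 + 44 + 82 + 20 + 9 + 98 = 382

382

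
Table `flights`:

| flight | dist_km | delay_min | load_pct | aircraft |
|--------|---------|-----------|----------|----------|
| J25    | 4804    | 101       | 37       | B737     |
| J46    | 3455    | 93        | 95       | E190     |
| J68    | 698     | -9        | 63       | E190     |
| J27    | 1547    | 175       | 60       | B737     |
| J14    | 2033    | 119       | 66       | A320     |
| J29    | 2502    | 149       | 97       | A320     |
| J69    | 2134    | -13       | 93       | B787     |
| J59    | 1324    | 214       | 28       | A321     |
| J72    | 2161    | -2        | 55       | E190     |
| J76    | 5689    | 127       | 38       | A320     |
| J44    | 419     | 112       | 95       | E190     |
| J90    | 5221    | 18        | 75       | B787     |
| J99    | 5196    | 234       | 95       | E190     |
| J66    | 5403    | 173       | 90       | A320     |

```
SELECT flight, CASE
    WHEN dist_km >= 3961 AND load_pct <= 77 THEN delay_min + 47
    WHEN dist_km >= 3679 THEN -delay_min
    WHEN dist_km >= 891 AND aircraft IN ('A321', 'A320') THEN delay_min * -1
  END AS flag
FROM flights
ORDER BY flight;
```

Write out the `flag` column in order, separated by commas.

flight=J14: dist_km >= 891 AND aircraft IN ('A321', 'A320') → -119
flight=J25: dist_km >= 3961 AND load_pct <= 77 → 148
flight=J27: (no match → NULL) → NULL
flight=J29: dist_km >= 891 AND aircraft IN ('A321', 'A320') → -149
flight=J44: (no match → NULL) → NULL
flight=J46: (no match → NULL) → NULL
flight=J59: dist_km >= 891 AND aircraft IN ('A321', 'A320') → -214
flight=J66: dist_km >= 3679 → -173
flight=J68: (no match → NULL) → NULL
flight=J69: (no match → NULL) → NULL
flight=J72: (no match → NULL) → NULL
flight=J76: dist_km >= 3961 AND load_pct <= 77 → 174
flight=J90: dist_km >= 3961 AND load_pct <= 77 → 65
flight=J99: dist_km >= 3679 → -234

-119, 148, NULL, -149, NULL, NULL, -214, -173, NULL, NULL, NULL, 174, 65, -234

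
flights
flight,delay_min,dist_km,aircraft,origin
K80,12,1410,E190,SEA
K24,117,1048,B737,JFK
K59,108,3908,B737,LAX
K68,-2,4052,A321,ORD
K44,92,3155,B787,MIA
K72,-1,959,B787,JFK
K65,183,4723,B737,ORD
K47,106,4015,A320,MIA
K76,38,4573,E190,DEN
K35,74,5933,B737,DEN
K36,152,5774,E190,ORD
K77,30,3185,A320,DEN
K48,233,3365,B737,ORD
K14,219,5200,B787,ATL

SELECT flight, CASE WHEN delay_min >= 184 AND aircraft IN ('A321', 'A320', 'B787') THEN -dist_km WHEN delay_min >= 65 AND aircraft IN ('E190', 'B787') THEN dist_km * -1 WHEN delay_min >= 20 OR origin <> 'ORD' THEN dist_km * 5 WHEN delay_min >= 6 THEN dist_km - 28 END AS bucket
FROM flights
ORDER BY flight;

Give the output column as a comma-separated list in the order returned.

-5200, 5240, 29665, -5774, -3155, 20075, 16825, 19540, 23615, NULL, 4795, 22865, 15925, 7050

flight=K14: delay_min >= 184 AND aircraft IN ('A321', 'A320', 'B787') → -5200
flight=K24: delay_min >= 20 OR origin <> 'ORD' → 5240
flight=K35: delay_min >= 20 OR origin <> 'ORD' → 29665
flight=K36: delay_min >= 65 AND aircraft IN ('E190', 'B787') → -5774
flight=K44: delay_min >= 65 AND aircraft IN ('E190', 'B787') → -3155
flight=K47: delay_min >= 20 OR origin <> 'ORD' → 20075
flight=K48: delay_min >= 20 OR origin <> 'ORD' → 16825
flight=K59: delay_min >= 20 OR origin <> 'ORD' → 19540
flight=K65: delay_min >= 20 OR origin <> 'ORD' → 23615
flight=K68: (no match → NULL) → NULL
flight=K72: delay_min >= 20 OR origin <> 'ORD' → 4795
flight=K76: delay_min >= 20 OR origin <> 'ORD' → 22865
flight=K77: delay_min >= 20 OR origin <> 'ORD' → 15925
flight=K80: delay_min >= 20 OR origin <> 'ORD' → 7050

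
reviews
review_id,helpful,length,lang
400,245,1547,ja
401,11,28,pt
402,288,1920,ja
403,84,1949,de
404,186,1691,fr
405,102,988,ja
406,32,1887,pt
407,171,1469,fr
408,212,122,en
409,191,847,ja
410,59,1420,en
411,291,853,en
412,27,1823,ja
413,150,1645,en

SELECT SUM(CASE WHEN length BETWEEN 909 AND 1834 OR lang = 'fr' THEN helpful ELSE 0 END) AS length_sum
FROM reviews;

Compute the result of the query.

940

review_id=400: ✓ → 245
review_id=401: ✗
review_id=402: ✗
review_id=403: ✗
review_id=404: ✓ → 186
review_id=405: ✓ → 102
review_id=406: ✗
review_id=407: ✓ → 171
review_id=408: ✗
review_id=409: ✗
review_id=410: ✓ → 59
review_id=411: ✗
review_id=412: ✓ → 27
review_id=413: ✓ → 150
length_sum = 245 + 186 + 102 + 171 + 59 + 27 + 150 = 940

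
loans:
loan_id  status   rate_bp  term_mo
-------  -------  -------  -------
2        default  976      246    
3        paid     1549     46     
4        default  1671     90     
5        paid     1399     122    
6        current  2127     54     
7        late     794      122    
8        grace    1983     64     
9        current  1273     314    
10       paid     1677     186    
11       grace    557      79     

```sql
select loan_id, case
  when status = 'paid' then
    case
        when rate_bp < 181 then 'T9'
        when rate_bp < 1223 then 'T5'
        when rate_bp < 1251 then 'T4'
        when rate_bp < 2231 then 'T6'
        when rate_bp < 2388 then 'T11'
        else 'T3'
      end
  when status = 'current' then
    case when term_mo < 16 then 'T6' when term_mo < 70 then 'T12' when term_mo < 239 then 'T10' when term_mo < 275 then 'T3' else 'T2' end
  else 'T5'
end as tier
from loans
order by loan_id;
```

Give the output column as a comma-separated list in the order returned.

loan_id=2: status='default' → outer ELSE → T5
loan_id=3: status='paid' → inner[rate_bp < 2231] → T6
loan_id=4: status='default' → outer ELSE → T5
loan_id=5: status='paid' → inner[rate_bp < 2231] → T6
loan_id=6: status='current' → inner[term_mo < 70] → T12
loan_id=7: status='late' → outer ELSE → T5
loan_id=8: status='grace' → outer ELSE → T5
loan_id=9: status='current' → inner[ELSE] → T2
loan_id=10: status='paid' → inner[rate_bp < 2231] → T6
loan_id=11: status='grace' → outer ELSE → T5

T5, T6, T5, T6, T12, T5, T5, T2, T6, T5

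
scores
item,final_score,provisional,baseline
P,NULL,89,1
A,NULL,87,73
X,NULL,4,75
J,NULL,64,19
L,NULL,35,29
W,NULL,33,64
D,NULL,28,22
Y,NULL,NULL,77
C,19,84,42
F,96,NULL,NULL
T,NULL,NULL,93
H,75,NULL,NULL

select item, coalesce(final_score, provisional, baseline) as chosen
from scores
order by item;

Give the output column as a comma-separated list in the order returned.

87, 19, 28, 96, 75, 64, 35, 89, 93, 33, 4, 77

item=A: final_score=NULL, provisional=87 → 87
item=C: final_score=19 → 19
item=D: final_score=NULL, provisional=28 → 28
item=F: final_score=96 → 96
item=H: final_score=75 → 75
item=J: final_score=NULL, provisional=64 → 64
item=L: final_score=NULL, provisional=35 → 35
item=P: final_score=NULL, provisional=89 → 89
item=T: final_score=NULL, provisional=NULL, baseline=93 → 93
item=W: final_score=NULL, provisional=33 → 33
item=X: final_score=NULL, provisional=4 → 4
item=Y: final_score=NULL, provisional=NULL, baseline=77 → 77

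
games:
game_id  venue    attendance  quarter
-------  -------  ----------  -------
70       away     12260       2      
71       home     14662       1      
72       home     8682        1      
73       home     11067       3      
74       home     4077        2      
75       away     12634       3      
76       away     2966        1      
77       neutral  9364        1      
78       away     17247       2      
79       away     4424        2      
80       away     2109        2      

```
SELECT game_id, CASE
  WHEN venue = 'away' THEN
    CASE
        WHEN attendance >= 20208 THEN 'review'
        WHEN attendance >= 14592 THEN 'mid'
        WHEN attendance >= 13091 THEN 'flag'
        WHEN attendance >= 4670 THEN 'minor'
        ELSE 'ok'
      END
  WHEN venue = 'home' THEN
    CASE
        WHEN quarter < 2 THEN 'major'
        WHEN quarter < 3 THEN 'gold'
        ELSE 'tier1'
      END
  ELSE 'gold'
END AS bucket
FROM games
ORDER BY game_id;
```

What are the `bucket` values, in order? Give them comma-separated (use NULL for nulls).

game_id=70: venue='away' → inner[attendance >= 4670] → minor
game_id=71: venue='home' → inner[quarter < 2] → major
game_id=72: venue='home' → inner[quarter < 2] → major
game_id=73: venue='home' → inner[ELSE] → tier1
game_id=74: venue='home' → inner[quarter < 3] → gold
game_id=75: venue='away' → inner[attendance >= 4670] → minor
game_id=76: venue='away' → inner[ELSE] → ok
game_id=77: venue='neutral' → outer ELSE → gold
game_id=78: venue='away' → inner[attendance >= 14592] → mid
game_id=79: venue='away' → inner[ELSE] → ok
game_id=80: venue='away' → inner[ELSE] → ok

minor, major, major, tier1, gold, minor, ok, gold, mid, ok, ok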